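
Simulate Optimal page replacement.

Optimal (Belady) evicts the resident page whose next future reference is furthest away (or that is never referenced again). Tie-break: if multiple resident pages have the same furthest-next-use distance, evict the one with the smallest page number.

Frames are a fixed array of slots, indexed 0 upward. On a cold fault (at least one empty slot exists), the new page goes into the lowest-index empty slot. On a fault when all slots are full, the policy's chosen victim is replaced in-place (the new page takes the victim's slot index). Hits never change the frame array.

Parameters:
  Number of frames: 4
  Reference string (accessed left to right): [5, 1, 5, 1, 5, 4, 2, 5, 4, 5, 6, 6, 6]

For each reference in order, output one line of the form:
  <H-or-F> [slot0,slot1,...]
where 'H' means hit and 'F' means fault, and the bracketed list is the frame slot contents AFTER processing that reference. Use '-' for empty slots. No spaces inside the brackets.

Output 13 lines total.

F [5,-,-,-]
F [5,1,-,-]
H [5,1,-,-]
H [5,1,-,-]
H [5,1,-,-]
F [5,1,4,-]
F [5,1,4,2]
H [5,1,4,2]
H [5,1,4,2]
H [5,1,4,2]
F [5,6,4,2]
H [5,6,4,2]
H [5,6,4,2]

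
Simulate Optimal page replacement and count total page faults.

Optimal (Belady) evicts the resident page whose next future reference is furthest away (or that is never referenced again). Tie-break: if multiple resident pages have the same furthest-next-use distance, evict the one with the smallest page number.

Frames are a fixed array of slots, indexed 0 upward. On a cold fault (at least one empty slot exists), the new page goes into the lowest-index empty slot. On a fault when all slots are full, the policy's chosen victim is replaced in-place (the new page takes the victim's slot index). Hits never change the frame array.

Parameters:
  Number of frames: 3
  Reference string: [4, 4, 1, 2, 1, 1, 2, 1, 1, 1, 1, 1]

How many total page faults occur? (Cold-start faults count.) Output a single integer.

Step 0: ref 4 → FAULT, frames=[4,-,-]
Step 1: ref 4 → HIT, frames=[4,-,-]
Step 2: ref 1 → FAULT, frames=[4,1,-]
Step 3: ref 2 → FAULT, frames=[4,1,2]
Step 4: ref 1 → HIT, frames=[4,1,2]
Step 5: ref 1 → HIT, frames=[4,1,2]
Step 6: ref 2 → HIT, frames=[4,1,2]
Step 7: ref 1 → HIT, frames=[4,1,2]
Step 8: ref 1 → HIT, frames=[4,1,2]
Step 9: ref 1 → HIT, frames=[4,1,2]
Step 10: ref 1 → HIT, frames=[4,1,2]
Step 11: ref 1 → HIT, frames=[4,1,2]
Total faults: 3

Answer: 3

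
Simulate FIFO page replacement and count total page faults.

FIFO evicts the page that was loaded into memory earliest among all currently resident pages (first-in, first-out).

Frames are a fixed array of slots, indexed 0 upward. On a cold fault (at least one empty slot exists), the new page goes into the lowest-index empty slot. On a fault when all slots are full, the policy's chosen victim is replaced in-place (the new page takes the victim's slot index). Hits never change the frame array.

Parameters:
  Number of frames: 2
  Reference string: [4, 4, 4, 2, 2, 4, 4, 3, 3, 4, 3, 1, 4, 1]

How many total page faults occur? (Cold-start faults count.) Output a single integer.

Answer: 5

Derivation:
Step 0: ref 4 → FAULT, frames=[4,-]
Step 1: ref 4 → HIT, frames=[4,-]
Step 2: ref 4 → HIT, frames=[4,-]
Step 3: ref 2 → FAULT, frames=[4,2]
Step 4: ref 2 → HIT, frames=[4,2]
Step 5: ref 4 → HIT, frames=[4,2]
Step 6: ref 4 → HIT, frames=[4,2]
Step 7: ref 3 → FAULT (evict 4), frames=[3,2]
Step 8: ref 3 → HIT, frames=[3,2]
Step 9: ref 4 → FAULT (evict 2), frames=[3,4]
Step 10: ref 3 → HIT, frames=[3,4]
Step 11: ref 1 → FAULT (evict 3), frames=[1,4]
Step 12: ref 4 → HIT, frames=[1,4]
Step 13: ref 1 → HIT, frames=[1,4]
Total faults: 5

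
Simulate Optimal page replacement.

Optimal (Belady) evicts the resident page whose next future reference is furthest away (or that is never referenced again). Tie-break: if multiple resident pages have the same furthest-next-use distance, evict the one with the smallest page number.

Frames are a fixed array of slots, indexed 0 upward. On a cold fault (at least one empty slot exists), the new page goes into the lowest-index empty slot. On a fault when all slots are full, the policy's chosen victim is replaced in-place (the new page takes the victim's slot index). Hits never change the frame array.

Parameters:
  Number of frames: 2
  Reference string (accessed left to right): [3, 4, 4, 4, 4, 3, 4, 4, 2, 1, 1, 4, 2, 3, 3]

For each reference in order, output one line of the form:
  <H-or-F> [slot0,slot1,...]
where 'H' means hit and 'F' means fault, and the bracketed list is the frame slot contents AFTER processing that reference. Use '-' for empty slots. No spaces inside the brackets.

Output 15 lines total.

F [3,-]
F [3,4]
H [3,4]
H [3,4]
H [3,4]
H [3,4]
H [3,4]
H [3,4]
F [2,4]
F [1,4]
H [1,4]
H [1,4]
F [2,4]
F [3,4]
H [3,4]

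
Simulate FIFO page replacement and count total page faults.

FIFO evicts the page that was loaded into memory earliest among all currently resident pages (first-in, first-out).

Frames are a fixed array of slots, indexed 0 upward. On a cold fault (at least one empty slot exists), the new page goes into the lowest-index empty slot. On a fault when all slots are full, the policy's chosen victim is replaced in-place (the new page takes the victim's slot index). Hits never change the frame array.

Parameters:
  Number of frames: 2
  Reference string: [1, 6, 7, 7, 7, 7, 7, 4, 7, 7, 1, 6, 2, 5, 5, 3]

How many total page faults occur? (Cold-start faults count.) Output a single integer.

Step 0: ref 1 → FAULT, frames=[1,-]
Step 1: ref 6 → FAULT, frames=[1,6]
Step 2: ref 7 → FAULT (evict 1), frames=[7,6]
Step 3: ref 7 → HIT, frames=[7,6]
Step 4: ref 7 → HIT, frames=[7,6]
Step 5: ref 7 → HIT, frames=[7,6]
Step 6: ref 7 → HIT, frames=[7,6]
Step 7: ref 4 → FAULT (evict 6), frames=[7,4]
Step 8: ref 7 → HIT, frames=[7,4]
Step 9: ref 7 → HIT, frames=[7,4]
Step 10: ref 1 → FAULT (evict 7), frames=[1,4]
Step 11: ref 6 → FAULT (evict 4), frames=[1,6]
Step 12: ref 2 → FAULT (evict 1), frames=[2,6]
Step 13: ref 5 → FAULT (evict 6), frames=[2,5]
Step 14: ref 5 → HIT, frames=[2,5]
Step 15: ref 3 → FAULT (evict 2), frames=[3,5]
Total faults: 9

Answer: 9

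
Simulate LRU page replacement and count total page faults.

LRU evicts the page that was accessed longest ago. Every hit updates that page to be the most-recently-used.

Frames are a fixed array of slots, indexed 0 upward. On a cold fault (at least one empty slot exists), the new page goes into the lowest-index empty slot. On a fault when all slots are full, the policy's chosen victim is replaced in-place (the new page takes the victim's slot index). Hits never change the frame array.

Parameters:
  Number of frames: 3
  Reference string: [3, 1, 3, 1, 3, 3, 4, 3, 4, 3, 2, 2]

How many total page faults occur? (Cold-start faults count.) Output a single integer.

Step 0: ref 3 → FAULT, frames=[3,-,-]
Step 1: ref 1 → FAULT, frames=[3,1,-]
Step 2: ref 3 → HIT, frames=[3,1,-]
Step 3: ref 1 → HIT, frames=[3,1,-]
Step 4: ref 3 → HIT, frames=[3,1,-]
Step 5: ref 3 → HIT, frames=[3,1,-]
Step 6: ref 4 → FAULT, frames=[3,1,4]
Step 7: ref 3 → HIT, frames=[3,1,4]
Step 8: ref 4 → HIT, frames=[3,1,4]
Step 9: ref 3 → HIT, frames=[3,1,4]
Step 10: ref 2 → FAULT (evict 1), frames=[3,2,4]
Step 11: ref 2 → HIT, frames=[3,2,4]
Total faults: 4

Answer: 4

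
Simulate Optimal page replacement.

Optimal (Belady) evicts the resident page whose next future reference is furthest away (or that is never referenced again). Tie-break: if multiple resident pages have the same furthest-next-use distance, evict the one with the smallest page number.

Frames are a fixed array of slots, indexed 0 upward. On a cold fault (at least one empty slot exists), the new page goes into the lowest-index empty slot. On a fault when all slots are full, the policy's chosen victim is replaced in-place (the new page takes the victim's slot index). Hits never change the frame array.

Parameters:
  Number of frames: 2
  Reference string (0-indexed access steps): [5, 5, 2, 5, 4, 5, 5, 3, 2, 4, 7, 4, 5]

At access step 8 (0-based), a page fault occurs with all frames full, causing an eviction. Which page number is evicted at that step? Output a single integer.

Answer: 3

Derivation:
Step 0: ref 5 -> FAULT, frames=[5,-]
Step 1: ref 5 -> HIT, frames=[5,-]
Step 2: ref 2 -> FAULT, frames=[5,2]
Step 3: ref 5 -> HIT, frames=[5,2]
Step 4: ref 4 -> FAULT, evict 2, frames=[5,4]
Step 5: ref 5 -> HIT, frames=[5,4]
Step 6: ref 5 -> HIT, frames=[5,4]
Step 7: ref 3 -> FAULT, evict 5, frames=[3,4]
Step 8: ref 2 -> FAULT, evict 3, frames=[2,4]
At step 8: evicted page 3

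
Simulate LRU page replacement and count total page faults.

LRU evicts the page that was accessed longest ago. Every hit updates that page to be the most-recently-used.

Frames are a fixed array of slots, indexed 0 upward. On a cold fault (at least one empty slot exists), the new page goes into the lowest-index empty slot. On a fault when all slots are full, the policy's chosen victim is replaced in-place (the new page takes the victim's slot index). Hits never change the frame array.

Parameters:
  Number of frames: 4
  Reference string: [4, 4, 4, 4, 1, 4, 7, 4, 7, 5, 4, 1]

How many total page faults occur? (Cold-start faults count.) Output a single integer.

Answer: 4

Derivation:
Step 0: ref 4 → FAULT, frames=[4,-,-,-]
Step 1: ref 4 → HIT, frames=[4,-,-,-]
Step 2: ref 4 → HIT, frames=[4,-,-,-]
Step 3: ref 4 → HIT, frames=[4,-,-,-]
Step 4: ref 1 → FAULT, frames=[4,1,-,-]
Step 5: ref 4 → HIT, frames=[4,1,-,-]
Step 6: ref 7 → FAULT, frames=[4,1,7,-]
Step 7: ref 4 → HIT, frames=[4,1,7,-]
Step 8: ref 7 → HIT, frames=[4,1,7,-]
Step 9: ref 5 → FAULT, frames=[4,1,7,5]
Step 10: ref 4 → HIT, frames=[4,1,7,5]
Step 11: ref 1 → HIT, frames=[4,1,7,5]
Total faults: 4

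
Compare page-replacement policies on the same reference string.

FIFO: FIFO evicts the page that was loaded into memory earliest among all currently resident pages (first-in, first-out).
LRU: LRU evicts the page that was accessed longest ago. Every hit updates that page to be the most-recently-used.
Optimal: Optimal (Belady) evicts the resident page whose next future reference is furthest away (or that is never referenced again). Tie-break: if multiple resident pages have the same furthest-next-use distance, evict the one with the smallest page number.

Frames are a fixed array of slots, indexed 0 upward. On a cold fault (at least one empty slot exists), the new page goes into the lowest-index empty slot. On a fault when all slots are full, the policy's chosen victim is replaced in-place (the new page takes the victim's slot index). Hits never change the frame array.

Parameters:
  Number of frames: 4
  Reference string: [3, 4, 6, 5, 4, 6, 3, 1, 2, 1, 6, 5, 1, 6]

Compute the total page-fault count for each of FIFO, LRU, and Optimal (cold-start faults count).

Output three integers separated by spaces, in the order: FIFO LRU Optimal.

Answer: 6 7 6

Derivation:
--- FIFO ---
  step 0: ref 3 -> FAULT, frames=[3,-,-,-] (faults so far: 1)
  step 1: ref 4 -> FAULT, frames=[3,4,-,-] (faults so far: 2)
  step 2: ref 6 -> FAULT, frames=[3,4,6,-] (faults so far: 3)
  step 3: ref 5 -> FAULT, frames=[3,4,6,5] (faults so far: 4)
  step 4: ref 4 -> HIT, frames=[3,4,6,5] (faults so far: 4)
  step 5: ref 6 -> HIT, frames=[3,4,6,5] (faults so far: 4)
  step 6: ref 3 -> HIT, frames=[3,4,6,5] (faults so far: 4)
  step 7: ref 1 -> FAULT, evict 3, frames=[1,4,6,5] (faults so far: 5)
  step 8: ref 2 -> FAULT, evict 4, frames=[1,2,6,5] (faults so far: 6)
  step 9: ref 1 -> HIT, frames=[1,2,6,5] (faults so far: 6)
  step 10: ref 6 -> HIT, frames=[1,2,6,5] (faults so far: 6)
  step 11: ref 5 -> HIT, frames=[1,2,6,5] (faults so far: 6)
  step 12: ref 1 -> HIT, frames=[1,2,6,5] (faults so far: 6)
  step 13: ref 6 -> HIT, frames=[1,2,6,5] (faults so far: 6)
  FIFO total faults: 6
--- LRU ---
  step 0: ref 3 -> FAULT, frames=[3,-,-,-] (faults so far: 1)
  step 1: ref 4 -> FAULT, frames=[3,4,-,-] (faults so far: 2)
  step 2: ref 6 -> FAULT, frames=[3,4,6,-] (faults so far: 3)
  step 3: ref 5 -> FAULT, frames=[3,4,6,5] (faults so far: 4)
  step 4: ref 4 -> HIT, frames=[3,4,6,5] (faults so far: 4)
  step 5: ref 6 -> HIT, frames=[3,4,6,5] (faults so far: 4)
  step 6: ref 3 -> HIT, frames=[3,4,6,5] (faults so far: 4)
  step 7: ref 1 -> FAULT, evict 5, frames=[3,4,6,1] (faults so far: 5)
  step 8: ref 2 -> FAULT, evict 4, frames=[3,2,6,1] (faults so far: 6)
  step 9: ref 1 -> HIT, frames=[3,2,6,1] (faults so far: 6)
  step 10: ref 6 -> HIT, frames=[3,2,6,1] (faults so far: 6)
  step 11: ref 5 -> FAULT, evict 3, frames=[5,2,6,1] (faults so far: 7)
  step 12: ref 1 -> HIT, frames=[5,2,6,1] (faults so far: 7)
  step 13: ref 6 -> HIT, frames=[5,2,6,1] (faults so far: 7)
  LRU total faults: 7
--- Optimal ---
  step 0: ref 3 -> FAULT, frames=[3,-,-,-] (faults so far: 1)
  step 1: ref 4 -> FAULT, frames=[3,4,-,-] (faults so far: 2)
  step 2: ref 6 -> FAULT, frames=[3,4,6,-] (faults so far: 3)
  step 3: ref 5 -> FAULT, frames=[3,4,6,5] (faults so far: 4)
  step 4: ref 4 -> HIT, frames=[3,4,6,5] (faults so far: 4)
  step 5: ref 6 -> HIT, frames=[3,4,6,5] (faults so far: 4)
  step 6: ref 3 -> HIT, frames=[3,4,6,5] (faults so far: 4)
  step 7: ref 1 -> FAULT, evict 3, frames=[1,4,6,5] (faults so far: 5)
  step 8: ref 2 -> FAULT, evict 4, frames=[1,2,6,5] (faults so far: 6)
  step 9: ref 1 -> HIT, frames=[1,2,6,5] (faults so far: 6)
  step 10: ref 6 -> HIT, frames=[1,2,6,5] (faults so far: 6)
  step 11: ref 5 -> HIT, frames=[1,2,6,5] (faults so far: 6)
  step 12: ref 1 -> HIT, frames=[1,2,6,5] (faults so far: 6)
  step 13: ref 6 -> HIT, frames=[1,2,6,5] (faults so far: 6)
  Optimal total faults: 6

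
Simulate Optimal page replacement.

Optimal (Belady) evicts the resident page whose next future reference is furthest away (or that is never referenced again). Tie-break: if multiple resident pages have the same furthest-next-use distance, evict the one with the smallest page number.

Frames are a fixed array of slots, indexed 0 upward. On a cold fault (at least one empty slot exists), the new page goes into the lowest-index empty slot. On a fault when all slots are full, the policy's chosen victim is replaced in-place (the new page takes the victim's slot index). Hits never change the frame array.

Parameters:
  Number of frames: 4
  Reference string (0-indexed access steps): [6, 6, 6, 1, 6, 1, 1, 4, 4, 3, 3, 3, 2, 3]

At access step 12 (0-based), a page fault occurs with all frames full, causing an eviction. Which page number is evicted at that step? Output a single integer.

Step 0: ref 6 -> FAULT, frames=[6,-,-,-]
Step 1: ref 6 -> HIT, frames=[6,-,-,-]
Step 2: ref 6 -> HIT, frames=[6,-,-,-]
Step 3: ref 1 -> FAULT, frames=[6,1,-,-]
Step 4: ref 6 -> HIT, frames=[6,1,-,-]
Step 5: ref 1 -> HIT, frames=[6,1,-,-]
Step 6: ref 1 -> HIT, frames=[6,1,-,-]
Step 7: ref 4 -> FAULT, frames=[6,1,4,-]
Step 8: ref 4 -> HIT, frames=[6,1,4,-]
Step 9: ref 3 -> FAULT, frames=[6,1,4,3]
Step 10: ref 3 -> HIT, frames=[6,1,4,3]
Step 11: ref 3 -> HIT, frames=[6,1,4,3]
Step 12: ref 2 -> FAULT, evict 1, frames=[6,2,4,3]
At step 12: evicted page 1

Answer: 1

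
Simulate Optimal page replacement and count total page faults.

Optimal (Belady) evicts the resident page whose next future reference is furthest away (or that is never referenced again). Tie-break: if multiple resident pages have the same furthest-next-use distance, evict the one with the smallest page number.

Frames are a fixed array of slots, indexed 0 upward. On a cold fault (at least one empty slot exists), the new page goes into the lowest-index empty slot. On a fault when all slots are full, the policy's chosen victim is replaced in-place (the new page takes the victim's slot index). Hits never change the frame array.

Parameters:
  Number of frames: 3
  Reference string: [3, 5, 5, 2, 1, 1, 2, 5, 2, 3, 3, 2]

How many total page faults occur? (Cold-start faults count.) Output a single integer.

Step 0: ref 3 → FAULT, frames=[3,-,-]
Step 1: ref 5 → FAULT, frames=[3,5,-]
Step 2: ref 5 → HIT, frames=[3,5,-]
Step 3: ref 2 → FAULT, frames=[3,5,2]
Step 4: ref 1 → FAULT (evict 3), frames=[1,5,2]
Step 5: ref 1 → HIT, frames=[1,5,2]
Step 6: ref 2 → HIT, frames=[1,5,2]
Step 7: ref 5 → HIT, frames=[1,5,2]
Step 8: ref 2 → HIT, frames=[1,5,2]
Step 9: ref 3 → FAULT (evict 1), frames=[3,5,2]
Step 10: ref 3 → HIT, frames=[3,5,2]
Step 11: ref 2 → HIT, frames=[3,5,2]
Total faults: 5

Answer: 5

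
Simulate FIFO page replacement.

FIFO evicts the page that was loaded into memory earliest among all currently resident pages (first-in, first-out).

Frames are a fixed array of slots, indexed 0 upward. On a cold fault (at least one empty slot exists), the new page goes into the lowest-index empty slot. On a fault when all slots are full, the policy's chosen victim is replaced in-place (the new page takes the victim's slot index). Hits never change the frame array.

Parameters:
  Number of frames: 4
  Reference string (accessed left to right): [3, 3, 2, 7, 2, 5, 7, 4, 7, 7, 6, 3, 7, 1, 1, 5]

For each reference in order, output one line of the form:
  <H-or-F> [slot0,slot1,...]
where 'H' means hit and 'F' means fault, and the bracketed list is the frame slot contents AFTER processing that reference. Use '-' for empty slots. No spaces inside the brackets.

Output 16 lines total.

F [3,-,-,-]
H [3,-,-,-]
F [3,2,-,-]
F [3,2,7,-]
H [3,2,7,-]
F [3,2,7,5]
H [3,2,7,5]
F [4,2,7,5]
H [4,2,7,5]
H [4,2,7,5]
F [4,6,7,5]
F [4,6,3,5]
F [4,6,3,7]
F [1,6,3,7]
H [1,6,3,7]
F [1,5,3,7]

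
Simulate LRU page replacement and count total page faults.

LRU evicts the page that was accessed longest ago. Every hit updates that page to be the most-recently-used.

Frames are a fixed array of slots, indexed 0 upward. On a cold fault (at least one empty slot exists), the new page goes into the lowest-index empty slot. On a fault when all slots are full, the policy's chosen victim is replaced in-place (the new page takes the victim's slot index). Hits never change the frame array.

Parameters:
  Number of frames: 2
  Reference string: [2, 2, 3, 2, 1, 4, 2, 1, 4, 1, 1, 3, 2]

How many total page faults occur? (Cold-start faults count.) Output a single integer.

Answer: 9

Derivation:
Step 0: ref 2 → FAULT, frames=[2,-]
Step 1: ref 2 → HIT, frames=[2,-]
Step 2: ref 3 → FAULT, frames=[2,3]
Step 3: ref 2 → HIT, frames=[2,3]
Step 4: ref 1 → FAULT (evict 3), frames=[2,1]
Step 5: ref 4 → FAULT (evict 2), frames=[4,1]
Step 6: ref 2 → FAULT (evict 1), frames=[4,2]
Step 7: ref 1 → FAULT (evict 4), frames=[1,2]
Step 8: ref 4 → FAULT (evict 2), frames=[1,4]
Step 9: ref 1 → HIT, frames=[1,4]
Step 10: ref 1 → HIT, frames=[1,4]
Step 11: ref 3 → FAULT (evict 4), frames=[1,3]
Step 12: ref 2 → FAULT (evict 1), frames=[2,3]
Total faults: 9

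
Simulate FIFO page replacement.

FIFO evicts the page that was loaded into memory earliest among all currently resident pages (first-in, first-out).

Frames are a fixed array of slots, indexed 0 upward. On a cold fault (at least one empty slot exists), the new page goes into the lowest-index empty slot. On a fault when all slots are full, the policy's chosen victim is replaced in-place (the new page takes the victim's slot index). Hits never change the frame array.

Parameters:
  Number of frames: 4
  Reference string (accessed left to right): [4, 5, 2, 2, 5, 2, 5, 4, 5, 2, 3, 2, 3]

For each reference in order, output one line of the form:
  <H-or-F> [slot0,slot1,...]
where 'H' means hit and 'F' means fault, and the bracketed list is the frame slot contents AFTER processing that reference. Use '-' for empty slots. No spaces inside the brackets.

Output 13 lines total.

F [4,-,-,-]
F [4,5,-,-]
F [4,5,2,-]
H [4,5,2,-]
H [4,5,2,-]
H [4,5,2,-]
H [4,5,2,-]
H [4,5,2,-]
H [4,5,2,-]
H [4,5,2,-]
F [4,5,2,3]
H [4,5,2,3]
H [4,5,2,3]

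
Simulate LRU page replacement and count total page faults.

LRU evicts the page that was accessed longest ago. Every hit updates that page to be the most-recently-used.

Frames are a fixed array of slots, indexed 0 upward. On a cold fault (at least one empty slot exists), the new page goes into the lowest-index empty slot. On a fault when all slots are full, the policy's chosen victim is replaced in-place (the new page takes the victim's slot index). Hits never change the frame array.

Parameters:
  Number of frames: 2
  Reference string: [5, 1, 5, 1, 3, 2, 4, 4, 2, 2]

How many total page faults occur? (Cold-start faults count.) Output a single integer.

Answer: 5

Derivation:
Step 0: ref 5 → FAULT, frames=[5,-]
Step 1: ref 1 → FAULT, frames=[5,1]
Step 2: ref 5 → HIT, frames=[5,1]
Step 3: ref 1 → HIT, frames=[5,1]
Step 4: ref 3 → FAULT (evict 5), frames=[3,1]
Step 5: ref 2 → FAULT (evict 1), frames=[3,2]
Step 6: ref 4 → FAULT (evict 3), frames=[4,2]
Step 7: ref 4 → HIT, frames=[4,2]
Step 8: ref 2 → HIT, frames=[4,2]
Step 9: ref 2 → HIT, frames=[4,2]
Total faults: 5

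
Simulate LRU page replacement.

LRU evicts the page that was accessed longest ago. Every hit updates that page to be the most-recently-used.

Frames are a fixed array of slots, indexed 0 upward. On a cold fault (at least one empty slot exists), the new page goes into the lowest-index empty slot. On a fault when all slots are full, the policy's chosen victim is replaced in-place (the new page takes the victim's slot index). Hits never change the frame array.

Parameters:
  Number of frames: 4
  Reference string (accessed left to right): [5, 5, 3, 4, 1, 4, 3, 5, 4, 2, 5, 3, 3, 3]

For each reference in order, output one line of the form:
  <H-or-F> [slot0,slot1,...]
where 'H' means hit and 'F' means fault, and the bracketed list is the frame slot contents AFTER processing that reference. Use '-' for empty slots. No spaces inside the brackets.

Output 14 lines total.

F [5,-,-,-]
H [5,-,-,-]
F [5,3,-,-]
F [5,3,4,-]
F [5,3,4,1]
H [5,3,4,1]
H [5,3,4,1]
H [5,3,4,1]
H [5,3,4,1]
F [5,3,4,2]
H [5,3,4,2]
H [5,3,4,2]
H [5,3,4,2]
H [5,3,4,2]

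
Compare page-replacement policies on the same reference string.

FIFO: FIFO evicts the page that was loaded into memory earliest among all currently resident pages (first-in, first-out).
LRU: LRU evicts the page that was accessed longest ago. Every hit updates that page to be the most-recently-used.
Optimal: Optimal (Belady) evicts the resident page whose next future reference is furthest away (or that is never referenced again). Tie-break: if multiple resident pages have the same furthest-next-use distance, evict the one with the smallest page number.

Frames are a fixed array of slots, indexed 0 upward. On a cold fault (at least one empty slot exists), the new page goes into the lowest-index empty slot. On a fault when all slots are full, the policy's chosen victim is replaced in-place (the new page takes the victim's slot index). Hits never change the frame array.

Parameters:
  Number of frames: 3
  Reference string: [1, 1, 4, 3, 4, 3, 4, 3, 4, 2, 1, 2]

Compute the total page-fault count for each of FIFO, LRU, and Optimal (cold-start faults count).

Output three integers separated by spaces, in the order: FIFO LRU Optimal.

Answer: 5 5 4

Derivation:
--- FIFO ---
  step 0: ref 1 -> FAULT, frames=[1,-,-] (faults so far: 1)
  step 1: ref 1 -> HIT, frames=[1,-,-] (faults so far: 1)
  step 2: ref 4 -> FAULT, frames=[1,4,-] (faults so far: 2)
  step 3: ref 3 -> FAULT, frames=[1,4,3] (faults so far: 3)
  step 4: ref 4 -> HIT, frames=[1,4,3] (faults so far: 3)
  step 5: ref 3 -> HIT, frames=[1,4,3] (faults so far: 3)
  step 6: ref 4 -> HIT, frames=[1,4,3] (faults so far: 3)
  step 7: ref 3 -> HIT, frames=[1,4,3] (faults so far: 3)
  step 8: ref 4 -> HIT, frames=[1,4,3] (faults so far: 3)
  step 9: ref 2 -> FAULT, evict 1, frames=[2,4,3] (faults so far: 4)
  step 10: ref 1 -> FAULT, evict 4, frames=[2,1,3] (faults so far: 5)
  step 11: ref 2 -> HIT, frames=[2,1,3] (faults so far: 5)
  FIFO total faults: 5
--- LRU ---
  step 0: ref 1 -> FAULT, frames=[1,-,-] (faults so far: 1)
  step 1: ref 1 -> HIT, frames=[1,-,-] (faults so far: 1)
  step 2: ref 4 -> FAULT, frames=[1,4,-] (faults so far: 2)
  step 3: ref 3 -> FAULT, frames=[1,4,3] (faults so far: 3)
  step 4: ref 4 -> HIT, frames=[1,4,3] (faults so far: 3)
  step 5: ref 3 -> HIT, frames=[1,4,3] (faults so far: 3)
  step 6: ref 4 -> HIT, frames=[1,4,3] (faults so far: 3)
  step 7: ref 3 -> HIT, frames=[1,4,3] (faults so far: 3)
  step 8: ref 4 -> HIT, frames=[1,4,3] (faults so far: 3)
  step 9: ref 2 -> FAULT, evict 1, frames=[2,4,3] (faults so far: 4)
  step 10: ref 1 -> FAULT, evict 3, frames=[2,4,1] (faults so far: 5)
  step 11: ref 2 -> HIT, frames=[2,4,1] (faults so far: 5)
  LRU total faults: 5
--- Optimal ---
  step 0: ref 1 -> FAULT, frames=[1,-,-] (faults so far: 1)
  step 1: ref 1 -> HIT, frames=[1,-,-] (faults so far: 1)
  step 2: ref 4 -> FAULT, frames=[1,4,-] (faults so far: 2)
  step 3: ref 3 -> FAULT, frames=[1,4,3] (faults so far: 3)
  step 4: ref 4 -> HIT, frames=[1,4,3] (faults so far: 3)
  step 5: ref 3 -> HIT, frames=[1,4,3] (faults so far: 3)
  step 6: ref 4 -> HIT, frames=[1,4,3] (faults so far: 3)
  step 7: ref 3 -> HIT, frames=[1,4,3] (faults so far: 3)
  step 8: ref 4 -> HIT, frames=[1,4,3] (faults so far: 3)
  step 9: ref 2 -> FAULT, evict 3, frames=[1,4,2] (faults so far: 4)
  step 10: ref 1 -> HIT, frames=[1,4,2] (faults so far: 4)
  step 11: ref 2 -> HIT, frames=[1,4,2] (faults so far: 4)
  Optimal total faults: 4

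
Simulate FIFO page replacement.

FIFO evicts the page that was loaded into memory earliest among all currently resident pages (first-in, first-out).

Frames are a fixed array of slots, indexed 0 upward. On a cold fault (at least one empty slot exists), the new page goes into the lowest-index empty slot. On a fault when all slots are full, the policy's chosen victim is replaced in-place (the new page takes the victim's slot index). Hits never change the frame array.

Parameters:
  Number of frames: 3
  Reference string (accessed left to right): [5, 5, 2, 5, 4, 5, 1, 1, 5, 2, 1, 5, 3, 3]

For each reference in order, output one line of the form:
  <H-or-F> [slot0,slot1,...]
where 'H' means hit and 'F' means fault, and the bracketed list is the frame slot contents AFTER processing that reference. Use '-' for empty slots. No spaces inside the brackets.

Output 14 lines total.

F [5,-,-]
H [5,-,-]
F [5,2,-]
H [5,2,-]
F [5,2,4]
H [5,2,4]
F [1,2,4]
H [1,2,4]
F [1,5,4]
F [1,5,2]
H [1,5,2]
H [1,5,2]
F [3,5,2]
H [3,5,2]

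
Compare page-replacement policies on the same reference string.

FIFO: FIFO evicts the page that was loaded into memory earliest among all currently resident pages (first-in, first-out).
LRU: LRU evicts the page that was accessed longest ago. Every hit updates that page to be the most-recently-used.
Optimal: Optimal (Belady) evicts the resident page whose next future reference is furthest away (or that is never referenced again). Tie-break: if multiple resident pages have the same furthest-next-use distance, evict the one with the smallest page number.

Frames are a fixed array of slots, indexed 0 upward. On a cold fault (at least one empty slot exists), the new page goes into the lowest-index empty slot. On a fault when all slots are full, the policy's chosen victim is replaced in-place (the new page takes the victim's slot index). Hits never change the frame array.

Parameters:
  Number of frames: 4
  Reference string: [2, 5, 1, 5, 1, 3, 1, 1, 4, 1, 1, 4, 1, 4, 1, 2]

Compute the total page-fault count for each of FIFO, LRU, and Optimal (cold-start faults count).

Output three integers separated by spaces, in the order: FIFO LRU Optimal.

--- FIFO ---
  step 0: ref 2 -> FAULT, frames=[2,-,-,-] (faults so far: 1)
  step 1: ref 5 -> FAULT, frames=[2,5,-,-] (faults so far: 2)
  step 2: ref 1 -> FAULT, frames=[2,5,1,-] (faults so far: 3)
  step 3: ref 5 -> HIT, frames=[2,5,1,-] (faults so far: 3)
  step 4: ref 1 -> HIT, frames=[2,5,1,-] (faults so far: 3)
  step 5: ref 3 -> FAULT, frames=[2,5,1,3] (faults so far: 4)
  step 6: ref 1 -> HIT, frames=[2,5,1,3] (faults so far: 4)
  step 7: ref 1 -> HIT, frames=[2,5,1,3] (faults so far: 4)
  step 8: ref 4 -> FAULT, evict 2, frames=[4,5,1,3] (faults so far: 5)
  step 9: ref 1 -> HIT, frames=[4,5,1,3] (faults so far: 5)
  step 10: ref 1 -> HIT, frames=[4,5,1,3] (faults so far: 5)
  step 11: ref 4 -> HIT, frames=[4,5,1,3] (faults so far: 5)
  step 12: ref 1 -> HIT, frames=[4,5,1,3] (faults so far: 5)
  step 13: ref 4 -> HIT, frames=[4,5,1,3] (faults so far: 5)
  step 14: ref 1 -> HIT, frames=[4,5,1,3] (faults so far: 5)
  step 15: ref 2 -> FAULT, evict 5, frames=[4,2,1,3] (faults so far: 6)
  FIFO total faults: 6
--- LRU ---
  step 0: ref 2 -> FAULT, frames=[2,-,-,-] (faults so far: 1)
  step 1: ref 5 -> FAULT, frames=[2,5,-,-] (faults so far: 2)
  step 2: ref 1 -> FAULT, frames=[2,5,1,-] (faults so far: 3)
  step 3: ref 5 -> HIT, frames=[2,5,1,-] (faults so far: 3)
  step 4: ref 1 -> HIT, frames=[2,5,1,-] (faults so far: 3)
  step 5: ref 3 -> FAULT, frames=[2,5,1,3] (faults so far: 4)
  step 6: ref 1 -> HIT, frames=[2,5,1,3] (faults so far: 4)
  step 7: ref 1 -> HIT, frames=[2,5,1,3] (faults so far: 4)
  step 8: ref 4 -> FAULT, evict 2, frames=[4,5,1,3] (faults so far: 5)
  step 9: ref 1 -> HIT, frames=[4,5,1,3] (faults so far: 5)
  step 10: ref 1 -> HIT, frames=[4,5,1,3] (faults so far: 5)
  step 11: ref 4 -> HIT, frames=[4,5,1,3] (faults so far: 5)
  step 12: ref 1 -> HIT, frames=[4,5,1,3] (faults so far: 5)
  step 13: ref 4 -> HIT, frames=[4,5,1,3] (faults so far: 5)
  step 14: ref 1 -> HIT, frames=[4,5,1,3] (faults so far: 5)
  step 15: ref 2 -> FAULT, evict 5, frames=[4,2,1,3] (faults so far: 6)
  LRU total faults: 6
--- Optimal ---
  step 0: ref 2 -> FAULT, frames=[2,-,-,-] (faults so far: 1)
  step 1: ref 5 -> FAULT, frames=[2,5,-,-] (faults so far: 2)
  step 2: ref 1 -> FAULT, frames=[2,5,1,-] (faults so far: 3)
  step 3: ref 5 -> HIT, frames=[2,5,1,-] (faults so far: 3)
  step 4: ref 1 -> HIT, frames=[2,5,1,-] (faults so far: 3)
  step 5: ref 3 -> FAULT, frames=[2,5,1,3] (faults so far: 4)
  step 6: ref 1 -> HIT, frames=[2,5,1,3] (faults so far: 4)
  step 7: ref 1 -> HIT, frames=[2,5,1,3] (faults so far: 4)
  step 8: ref 4 -> FAULT, evict 3, frames=[2,5,1,4] (faults so far: 5)
  step 9: ref 1 -> HIT, frames=[2,5,1,4] (faults so far: 5)
  step 10: ref 1 -> HIT, frames=[2,5,1,4] (faults so far: 5)
  step 11: ref 4 -> HIT, frames=[2,5,1,4] (faults so far: 5)
  step 12: ref 1 -> HIT, frames=[2,5,1,4] (faults so far: 5)
  step 13: ref 4 -> HIT, frames=[2,5,1,4] (faults so far: 5)
  step 14: ref 1 -> HIT, frames=[2,5,1,4] (faults so far: 5)
  step 15: ref 2 -> HIT, frames=[2,5,1,4] (faults so far: 5)
  Optimal total faults: 5

Answer: 6 6 5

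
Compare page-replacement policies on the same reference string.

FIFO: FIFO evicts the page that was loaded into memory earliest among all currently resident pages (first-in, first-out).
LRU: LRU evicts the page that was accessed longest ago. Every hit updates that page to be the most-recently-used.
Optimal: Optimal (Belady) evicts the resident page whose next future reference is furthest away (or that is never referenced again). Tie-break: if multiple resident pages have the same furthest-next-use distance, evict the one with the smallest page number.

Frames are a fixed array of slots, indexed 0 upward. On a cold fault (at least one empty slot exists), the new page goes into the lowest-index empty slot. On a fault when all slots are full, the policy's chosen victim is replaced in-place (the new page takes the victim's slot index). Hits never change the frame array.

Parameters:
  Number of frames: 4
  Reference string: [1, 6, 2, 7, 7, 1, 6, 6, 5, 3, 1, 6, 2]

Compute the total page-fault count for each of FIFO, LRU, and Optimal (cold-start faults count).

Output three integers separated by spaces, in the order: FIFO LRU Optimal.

--- FIFO ---
  step 0: ref 1 -> FAULT, frames=[1,-,-,-] (faults so far: 1)
  step 1: ref 6 -> FAULT, frames=[1,6,-,-] (faults so far: 2)
  step 2: ref 2 -> FAULT, frames=[1,6,2,-] (faults so far: 3)
  step 3: ref 7 -> FAULT, frames=[1,6,2,7] (faults so far: 4)
  step 4: ref 7 -> HIT, frames=[1,6,2,7] (faults so far: 4)
  step 5: ref 1 -> HIT, frames=[1,6,2,7] (faults so far: 4)
  step 6: ref 6 -> HIT, frames=[1,6,2,7] (faults so far: 4)
  step 7: ref 6 -> HIT, frames=[1,6,2,7] (faults so far: 4)
  step 8: ref 5 -> FAULT, evict 1, frames=[5,6,2,7] (faults so far: 5)
  step 9: ref 3 -> FAULT, evict 6, frames=[5,3,2,7] (faults so far: 6)
  step 10: ref 1 -> FAULT, evict 2, frames=[5,3,1,7] (faults so far: 7)
  step 11: ref 6 -> FAULT, evict 7, frames=[5,3,1,6] (faults so far: 8)
  step 12: ref 2 -> FAULT, evict 5, frames=[2,3,1,6] (faults so far: 9)
  FIFO total faults: 9
--- LRU ---
  step 0: ref 1 -> FAULT, frames=[1,-,-,-] (faults so far: 1)
  step 1: ref 6 -> FAULT, frames=[1,6,-,-] (faults so far: 2)
  step 2: ref 2 -> FAULT, frames=[1,6,2,-] (faults so far: 3)
  step 3: ref 7 -> FAULT, frames=[1,6,2,7] (faults so far: 4)
  step 4: ref 7 -> HIT, frames=[1,6,2,7] (faults so far: 4)
  step 5: ref 1 -> HIT, frames=[1,6,2,7] (faults so far: 4)
  step 6: ref 6 -> HIT, frames=[1,6,2,7] (faults so far: 4)
  step 7: ref 6 -> HIT, frames=[1,6,2,7] (faults so far: 4)
  step 8: ref 5 -> FAULT, evict 2, frames=[1,6,5,7] (faults so far: 5)
  step 9: ref 3 -> FAULT, evict 7, frames=[1,6,5,3] (faults so far: 6)
  step 10: ref 1 -> HIT, frames=[1,6,5,3] (faults so far: 6)
  step 11: ref 6 -> HIT, frames=[1,6,5,3] (faults so far: 6)
  step 12: ref 2 -> FAULT, evict 5, frames=[1,6,2,3] (faults so far: 7)
  LRU total faults: 7
--- Optimal ---
  step 0: ref 1 -> FAULT, frames=[1,-,-,-] (faults so far: 1)
  step 1: ref 6 -> FAULT, frames=[1,6,-,-] (faults so far: 2)
  step 2: ref 2 -> FAULT, frames=[1,6,2,-] (faults so far: 3)
  step 3: ref 7 -> FAULT, frames=[1,6,2,7] (faults so far: 4)
  step 4: ref 7 -> HIT, frames=[1,6,2,7] (faults so far: 4)
  step 5: ref 1 -> HIT, frames=[1,6,2,7] (faults so far: 4)
  step 6: ref 6 -> HIT, frames=[1,6,2,7] (faults so far: 4)
  step 7: ref 6 -> HIT, frames=[1,6,2,7] (faults so far: 4)
  step 8: ref 5 -> FAULT, evict 7, frames=[1,6,2,5] (faults so far: 5)
  step 9: ref 3 -> FAULT, evict 5, frames=[1,6,2,3] (faults so far: 6)
  step 10: ref 1 -> HIT, frames=[1,6,2,3] (faults so far: 6)
  step 11: ref 6 -> HIT, frames=[1,6,2,3] (faults so far: 6)
  step 12: ref 2 -> HIT, frames=[1,6,2,3] (faults so far: 6)
  Optimal total faults: 6

Answer: 9 7 6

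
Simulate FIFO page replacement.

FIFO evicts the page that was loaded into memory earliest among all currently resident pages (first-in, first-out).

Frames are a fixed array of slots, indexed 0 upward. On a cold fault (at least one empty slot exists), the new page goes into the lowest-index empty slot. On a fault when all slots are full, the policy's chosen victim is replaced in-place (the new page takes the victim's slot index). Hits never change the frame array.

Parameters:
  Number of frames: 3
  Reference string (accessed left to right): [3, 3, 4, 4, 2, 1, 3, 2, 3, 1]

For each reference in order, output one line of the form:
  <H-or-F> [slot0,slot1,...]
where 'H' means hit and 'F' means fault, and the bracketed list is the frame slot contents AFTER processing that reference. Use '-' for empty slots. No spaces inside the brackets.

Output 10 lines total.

F [3,-,-]
H [3,-,-]
F [3,4,-]
H [3,4,-]
F [3,4,2]
F [1,4,2]
F [1,3,2]
H [1,3,2]
H [1,3,2]
H [1,3,2]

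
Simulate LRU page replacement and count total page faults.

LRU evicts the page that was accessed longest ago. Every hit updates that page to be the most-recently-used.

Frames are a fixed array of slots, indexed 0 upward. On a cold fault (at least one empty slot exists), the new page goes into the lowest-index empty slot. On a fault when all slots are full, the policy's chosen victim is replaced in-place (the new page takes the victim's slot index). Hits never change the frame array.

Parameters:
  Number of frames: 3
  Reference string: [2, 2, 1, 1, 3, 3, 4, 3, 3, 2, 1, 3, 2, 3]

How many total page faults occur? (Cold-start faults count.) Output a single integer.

Answer: 6

Derivation:
Step 0: ref 2 → FAULT, frames=[2,-,-]
Step 1: ref 2 → HIT, frames=[2,-,-]
Step 2: ref 1 → FAULT, frames=[2,1,-]
Step 3: ref 1 → HIT, frames=[2,1,-]
Step 4: ref 3 → FAULT, frames=[2,1,3]
Step 5: ref 3 → HIT, frames=[2,1,3]
Step 6: ref 4 → FAULT (evict 2), frames=[4,1,3]
Step 7: ref 3 → HIT, frames=[4,1,3]
Step 8: ref 3 → HIT, frames=[4,1,3]
Step 9: ref 2 → FAULT (evict 1), frames=[4,2,3]
Step 10: ref 1 → FAULT (evict 4), frames=[1,2,3]
Step 11: ref 3 → HIT, frames=[1,2,3]
Step 12: ref 2 → HIT, frames=[1,2,3]
Step 13: ref 3 → HIT, frames=[1,2,3]
Total faults: 6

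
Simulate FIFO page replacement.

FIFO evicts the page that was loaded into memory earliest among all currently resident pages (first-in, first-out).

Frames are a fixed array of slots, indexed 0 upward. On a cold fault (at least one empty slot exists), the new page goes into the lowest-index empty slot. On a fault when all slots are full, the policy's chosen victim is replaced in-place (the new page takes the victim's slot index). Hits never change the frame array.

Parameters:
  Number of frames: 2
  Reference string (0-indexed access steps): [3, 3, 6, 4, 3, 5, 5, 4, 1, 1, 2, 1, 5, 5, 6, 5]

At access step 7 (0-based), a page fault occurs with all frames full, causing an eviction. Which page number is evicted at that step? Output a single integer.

Answer: 3

Derivation:
Step 0: ref 3 -> FAULT, frames=[3,-]
Step 1: ref 3 -> HIT, frames=[3,-]
Step 2: ref 6 -> FAULT, frames=[3,6]
Step 3: ref 4 -> FAULT, evict 3, frames=[4,6]
Step 4: ref 3 -> FAULT, evict 6, frames=[4,3]
Step 5: ref 5 -> FAULT, evict 4, frames=[5,3]
Step 6: ref 5 -> HIT, frames=[5,3]
Step 7: ref 4 -> FAULT, evict 3, frames=[5,4]
At step 7: evicted page 3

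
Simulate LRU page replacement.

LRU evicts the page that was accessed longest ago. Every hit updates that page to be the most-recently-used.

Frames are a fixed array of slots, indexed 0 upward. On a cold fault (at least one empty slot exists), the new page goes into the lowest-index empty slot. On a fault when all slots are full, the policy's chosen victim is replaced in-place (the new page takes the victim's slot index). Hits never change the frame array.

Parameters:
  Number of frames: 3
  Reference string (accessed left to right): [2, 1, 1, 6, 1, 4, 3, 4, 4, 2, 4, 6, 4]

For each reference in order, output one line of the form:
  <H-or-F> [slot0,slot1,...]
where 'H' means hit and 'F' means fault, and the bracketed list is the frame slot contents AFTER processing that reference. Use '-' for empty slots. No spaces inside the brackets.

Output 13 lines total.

F [2,-,-]
F [2,1,-]
H [2,1,-]
F [2,1,6]
H [2,1,6]
F [4,1,6]
F [4,1,3]
H [4,1,3]
H [4,1,3]
F [4,2,3]
H [4,2,3]
F [4,2,6]
H [4,2,6]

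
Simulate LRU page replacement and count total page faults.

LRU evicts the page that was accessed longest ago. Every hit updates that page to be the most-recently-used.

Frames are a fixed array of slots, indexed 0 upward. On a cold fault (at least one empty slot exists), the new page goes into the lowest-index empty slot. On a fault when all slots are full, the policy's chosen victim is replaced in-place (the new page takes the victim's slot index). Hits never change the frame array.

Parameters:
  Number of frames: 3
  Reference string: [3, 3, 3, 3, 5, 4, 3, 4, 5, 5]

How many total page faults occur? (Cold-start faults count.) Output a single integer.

Step 0: ref 3 → FAULT, frames=[3,-,-]
Step 1: ref 3 → HIT, frames=[3,-,-]
Step 2: ref 3 → HIT, frames=[3,-,-]
Step 3: ref 3 → HIT, frames=[3,-,-]
Step 4: ref 5 → FAULT, frames=[3,5,-]
Step 5: ref 4 → FAULT, frames=[3,5,4]
Step 6: ref 3 → HIT, frames=[3,5,4]
Step 7: ref 4 → HIT, frames=[3,5,4]
Step 8: ref 5 → HIT, frames=[3,5,4]
Step 9: ref 5 → HIT, frames=[3,5,4]
Total faults: 3

Answer: 3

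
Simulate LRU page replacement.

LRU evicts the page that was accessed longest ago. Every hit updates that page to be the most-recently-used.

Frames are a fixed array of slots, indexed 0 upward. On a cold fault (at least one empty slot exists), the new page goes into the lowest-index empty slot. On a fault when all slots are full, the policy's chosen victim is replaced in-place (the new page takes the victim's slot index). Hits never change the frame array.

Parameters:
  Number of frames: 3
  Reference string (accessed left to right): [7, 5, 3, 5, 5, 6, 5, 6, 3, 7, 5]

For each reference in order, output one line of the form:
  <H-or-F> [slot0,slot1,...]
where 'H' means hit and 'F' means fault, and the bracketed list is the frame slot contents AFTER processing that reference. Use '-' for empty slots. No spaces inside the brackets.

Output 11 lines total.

F [7,-,-]
F [7,5,-]
F [7,5,3]
H [7,5,3]
H [7,5,3]
F [6,5,3]
H [6,5,3]
H [6,5,3]
H [6,5,3]
F [6,7,3]
F [5,7,3]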